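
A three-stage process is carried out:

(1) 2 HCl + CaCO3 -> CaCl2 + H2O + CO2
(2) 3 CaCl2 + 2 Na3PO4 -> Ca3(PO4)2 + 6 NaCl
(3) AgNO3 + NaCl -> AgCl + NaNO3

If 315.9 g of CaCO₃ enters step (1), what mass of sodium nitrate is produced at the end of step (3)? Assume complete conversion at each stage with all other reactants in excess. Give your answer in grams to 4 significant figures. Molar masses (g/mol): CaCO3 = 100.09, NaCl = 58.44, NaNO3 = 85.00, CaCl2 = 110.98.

536.5 g

n(CaCO3) = 315.9 / 100.09 = 3.1562 mol.
Reaction (1): CaCO3→CaCl2 ratio 1:1 ⇒ n(CaCl2) = 3.1562 mol.
Reaction (2): CaCl2→NaCl ratio 3:6 ⇒ n(NaCl) = 6.3123 mol.
Reaction (3): NaCl→NaNO3 ratio 1:1 ⇒ n(NaNO3) = 6.3123 mol.
Mass of NaNO3 = 6.3123 × 85.00 = 536.55 g.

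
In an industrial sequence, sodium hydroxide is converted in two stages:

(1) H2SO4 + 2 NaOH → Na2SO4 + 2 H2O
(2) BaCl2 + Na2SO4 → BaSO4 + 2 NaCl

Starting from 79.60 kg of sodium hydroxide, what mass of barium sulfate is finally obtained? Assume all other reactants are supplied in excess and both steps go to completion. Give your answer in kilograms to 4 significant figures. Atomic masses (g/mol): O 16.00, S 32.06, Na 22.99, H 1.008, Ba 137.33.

M(NaOH) = 22.99 + 16.00 + 1.008 = 39.998 g/mol.
M(BaSO4) = 137.33 + 32.06 + 4(16.00) = 233.39 g/mol.
79.60 kg = 79600 g.
n(NaOH) = 79600 / 39.998 = 1990.1 mol.
Step 1 gives a 2:1 ratio of NaOH to Na2SO4, so n(Na2SO4) = 995.05 mol.
In step 2 the Na2SO4:BaSO4 ratio is 1:1, so n(BaSO4) = 995.05 mol.
Mass of BaSO4 = 995.05 × 233.39 = 232230 g = 232.2 kg.

232.2 kg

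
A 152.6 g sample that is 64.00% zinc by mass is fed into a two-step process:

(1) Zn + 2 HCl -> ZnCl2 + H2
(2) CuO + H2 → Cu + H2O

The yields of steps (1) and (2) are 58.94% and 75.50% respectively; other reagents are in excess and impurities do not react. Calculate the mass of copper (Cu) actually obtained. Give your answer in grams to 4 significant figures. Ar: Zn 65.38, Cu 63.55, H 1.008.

42.24 g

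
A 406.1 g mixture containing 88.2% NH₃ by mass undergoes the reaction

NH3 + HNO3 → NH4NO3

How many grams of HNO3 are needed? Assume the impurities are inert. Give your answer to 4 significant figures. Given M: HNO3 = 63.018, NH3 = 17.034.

Mass of pure NH3 = 406.1 g × 0.882 = 358.18 g.
n(NH3) = 358.18 g / 17.034 g/mol = 21.027 mol.
From the equation the NH3:HNO3 mole ratio is 1:1, so n(HNO3) = 21.027 × 1/1 = 21.027 mol.
Mass of HNO3 = 21.027 mol × 63.018 g/mol = 1325.1 g.

1325 g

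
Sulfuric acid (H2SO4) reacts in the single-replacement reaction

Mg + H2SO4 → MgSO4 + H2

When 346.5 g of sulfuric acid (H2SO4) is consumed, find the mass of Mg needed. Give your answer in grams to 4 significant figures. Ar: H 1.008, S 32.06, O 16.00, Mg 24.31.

85.89 g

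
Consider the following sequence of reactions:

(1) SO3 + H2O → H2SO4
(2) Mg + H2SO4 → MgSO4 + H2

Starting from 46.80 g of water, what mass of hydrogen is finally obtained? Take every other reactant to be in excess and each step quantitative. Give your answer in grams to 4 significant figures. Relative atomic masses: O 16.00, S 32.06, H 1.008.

5.237 g

M(H2O) = 2(1.008) + 16.00 = 18.016 g/mol.
M(H2) = 2(1.008) = 2.016 g/mol.
n(H2O) = 46.800 / 18.016 = 2.5977 mol.
Step 1 gives a 1:1 ratio of H2O to H2SO4, so n(H2SO4) = 2.5977 mol.
In step 2 the H2SO4:H2 ratio is 1:1, so n(H2) = 2.5977 mol.
Mass of H2 = 2.5977 × 2.016 = 5.2369 g.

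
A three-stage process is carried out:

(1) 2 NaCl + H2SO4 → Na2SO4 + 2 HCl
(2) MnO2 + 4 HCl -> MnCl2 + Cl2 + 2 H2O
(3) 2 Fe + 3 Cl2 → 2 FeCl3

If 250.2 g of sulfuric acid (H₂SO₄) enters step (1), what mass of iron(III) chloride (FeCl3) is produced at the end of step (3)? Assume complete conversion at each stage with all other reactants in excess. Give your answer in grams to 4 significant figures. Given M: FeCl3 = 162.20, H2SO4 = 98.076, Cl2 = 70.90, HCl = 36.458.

137.9 g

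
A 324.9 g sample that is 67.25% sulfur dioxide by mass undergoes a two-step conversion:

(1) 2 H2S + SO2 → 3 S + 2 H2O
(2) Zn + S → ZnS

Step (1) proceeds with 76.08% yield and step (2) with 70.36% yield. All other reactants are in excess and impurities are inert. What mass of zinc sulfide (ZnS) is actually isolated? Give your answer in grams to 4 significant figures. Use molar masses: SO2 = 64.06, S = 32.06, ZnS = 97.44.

Pure SO2 = 324.9 × 0.6725 = 218.50 g.
n(SO2) = 218.50 / 64.06 = 3.4108 mol.
Step 1 (SO2:S = 1:3): theoretical n(S) = 10.232 mol; at 76.08% yield, n(S) = 7.7848 mol.
Step 2 (S:ZnS = 1:1): theoretical n(ZnS) = 7.7848 mol, so theoretical mass = 7.7848 × 97.44 = 758.55 g.
At 70.36% yield, actual mass of ZnS = 758.55 × 0.7036 = 533.72 g.

533.7 g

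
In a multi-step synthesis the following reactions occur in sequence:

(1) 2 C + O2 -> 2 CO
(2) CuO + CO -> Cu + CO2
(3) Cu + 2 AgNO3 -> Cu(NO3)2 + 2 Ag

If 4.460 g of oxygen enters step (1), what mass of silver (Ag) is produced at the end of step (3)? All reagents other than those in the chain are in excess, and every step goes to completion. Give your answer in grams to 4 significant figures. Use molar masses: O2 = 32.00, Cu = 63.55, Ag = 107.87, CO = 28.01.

n(O2) = 4.460 / 32.00 = 0.13937 mol.
Reaction (1): O2→CO ratio 1:2 ⇒ n(CO) = 0.27875 mol.
Reaction (2): CO→Cu ratio 1:1 ⇒ n(Cu) = 0.27875 mol.
Reaction (3): Cu→Ag ratio 1:2 ⇒ n(Ag) = 0.55750 mol.
Mass of Ag = 0.55750 × 107.87 = 60.138 g.

60.14 g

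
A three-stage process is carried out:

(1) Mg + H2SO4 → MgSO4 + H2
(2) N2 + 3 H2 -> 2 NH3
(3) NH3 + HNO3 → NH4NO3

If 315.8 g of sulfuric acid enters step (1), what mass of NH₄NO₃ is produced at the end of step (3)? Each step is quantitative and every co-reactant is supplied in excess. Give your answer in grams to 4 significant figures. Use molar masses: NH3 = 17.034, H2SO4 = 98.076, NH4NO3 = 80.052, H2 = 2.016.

171.8 g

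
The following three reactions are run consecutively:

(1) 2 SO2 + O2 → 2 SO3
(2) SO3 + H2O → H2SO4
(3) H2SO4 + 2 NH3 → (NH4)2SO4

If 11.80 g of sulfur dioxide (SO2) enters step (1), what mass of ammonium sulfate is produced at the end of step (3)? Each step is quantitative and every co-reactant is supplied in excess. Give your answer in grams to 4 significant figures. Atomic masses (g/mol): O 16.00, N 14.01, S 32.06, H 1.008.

24.34 g

M(SO2) = 32.06 + 2(16.00) = 64.06 g/mol.
M((NH4)2SO4) = 2(14.01) + 8(1.008) + 32.06 + 4(16.00) = 132.144 g/mol.
n(SO2) = 11.80 / 64.06 = 0.18420 mol.
Reaction (1): SO2→SO3 ratio 2:2 ⇒ n(SO3) = 0.18420 mol.
Reaction (2): SO3→H2SO4 ratio 1:1 ⇒ n(H2SO4) = 0.18420 mol.
Reaction (3): H2SO4→(NH4)2SO4 ratio 1:1 ⇒ n((NH4)2SO4) = 0.18420 mol.
Mass of (NH4)2SO4 = 0.18420 × 132.144 = 24.341 g.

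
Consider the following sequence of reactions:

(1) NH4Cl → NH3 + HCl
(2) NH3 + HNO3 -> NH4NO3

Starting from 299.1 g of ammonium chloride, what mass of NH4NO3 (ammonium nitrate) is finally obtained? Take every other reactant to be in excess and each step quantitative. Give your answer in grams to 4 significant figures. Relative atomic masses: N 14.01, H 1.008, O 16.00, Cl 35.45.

M(NH4Cl) = 14.01 + 4(1.008) + 35.45 = 53.492 g/mol.
M(NH4NO3) = 2(14.01) + 4(1.008) + 3(16.00) = 80.052 g/mol.
n(NH4Cl) = 299.10 / 53.492 = 5.5915 mol.
Step 1 gives a 1:1 ratio of NH4Cl to NH3, so n(NH3) = 5.5915 mol.
In step 2 the NH3:NH4NO3 ratio is 1:1, so n(NH4NO3) = 5.5915 mol.
Mass of NH4NO3 = 5.5915 × 80.052 = 447.61 g.

447.6 g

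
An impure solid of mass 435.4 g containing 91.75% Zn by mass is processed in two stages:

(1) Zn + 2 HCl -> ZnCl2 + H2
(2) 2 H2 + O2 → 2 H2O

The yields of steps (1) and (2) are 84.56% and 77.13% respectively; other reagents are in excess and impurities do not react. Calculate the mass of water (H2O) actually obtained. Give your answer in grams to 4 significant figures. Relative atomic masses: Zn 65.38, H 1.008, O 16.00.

Pure Zn = 435.4 × 0.9175 = 399.48 g.
M(Zn) = 65.38 g/mol.
M(H2O) = 2(1.008) + 16.00 = 18.016 g/mol.
n(Zn) = 399.48 / 65.38 = 6.1101 mol.
Step 1 (Zn:H2 = 1:1): theoretical n(H2) = 6.1101 mol; at 84.56% yield, n(H2) = 5.1667 mol.
Step 2 (H2:H2O = 2:2): theoretical n(H2O) = 5.1667 mol, so theoretical mass = 5.1667 × 18.016 = 93.084 g.
At 77.13% yield, actual mass of H2O = 93.084 × 0.7713 = 71.795 g.

71.80 g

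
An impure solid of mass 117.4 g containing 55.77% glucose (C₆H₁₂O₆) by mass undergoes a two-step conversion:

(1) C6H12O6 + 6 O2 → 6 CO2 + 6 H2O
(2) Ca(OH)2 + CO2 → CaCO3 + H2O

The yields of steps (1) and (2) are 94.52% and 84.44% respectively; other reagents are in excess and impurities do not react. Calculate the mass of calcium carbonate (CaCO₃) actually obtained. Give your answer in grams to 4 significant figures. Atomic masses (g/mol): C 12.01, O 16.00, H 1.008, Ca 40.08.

Pure C6H12O6 = 117.4 × 0.5577 = 65.474 g.
M(C6H12O6) = 6(12.01) + 12(1.008) + 6(16.00) = 180.156 g/mol.
M(CaCO3) = 40.08 + 12.01 + 3(16.00) = 100.09 g/mol.
n(C6H12O6) = 65.474 / 180.156 = 0.36343 mol.
Step 1 (C6H12O6:CO2 = 1:6): theoretical n(CO2) = 2.1806 mol; at 94.52% yield, n(CO2) = 2.0611 mol.
Step 2 (CO2:CaCO3 = 1:1): theoretical n(CaCO3) = 2.0611 mol, so theoretical mass = 2.0611 × 100.09 = 206.29 g.
At 84.44% yield, actual mass of CaCO3 = 206.29 × 0.8444 = 174.19 g.

174.2 g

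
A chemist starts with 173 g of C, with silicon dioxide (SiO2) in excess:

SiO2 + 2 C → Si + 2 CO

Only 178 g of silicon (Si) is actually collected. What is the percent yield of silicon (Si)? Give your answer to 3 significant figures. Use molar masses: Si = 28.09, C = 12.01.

88.0 %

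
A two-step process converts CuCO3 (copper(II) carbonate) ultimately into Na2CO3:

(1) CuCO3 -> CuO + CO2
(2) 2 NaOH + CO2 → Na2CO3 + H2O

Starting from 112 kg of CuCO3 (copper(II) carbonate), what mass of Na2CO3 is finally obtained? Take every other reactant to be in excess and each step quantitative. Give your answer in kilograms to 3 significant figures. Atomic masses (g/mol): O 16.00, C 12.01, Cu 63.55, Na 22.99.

96.1 kg

M(CuCO3) = 63.55 + 12.01 + 3(16.00) = 123.56 g/mol.
M(Na2CO3) = 2(22.99) + 12.01 + 3(16.00) = 105.99 g/mol.
112 kg = 112000 g.
n(CuCO3) = 112000 / 123.56 = 906.4 mol.
Step 1 gives a 1:1 ratio of CuCO3 to CO2, so n(CO2) = 906.4 mol.
In step 2 the CO2:Na2CO3 ratio is 1:1, so n(Na2CO3) = 906.4 mol.
Mass of Na2CO3 = 906.4 × 105.99 = 96070 g = 96.1 kg.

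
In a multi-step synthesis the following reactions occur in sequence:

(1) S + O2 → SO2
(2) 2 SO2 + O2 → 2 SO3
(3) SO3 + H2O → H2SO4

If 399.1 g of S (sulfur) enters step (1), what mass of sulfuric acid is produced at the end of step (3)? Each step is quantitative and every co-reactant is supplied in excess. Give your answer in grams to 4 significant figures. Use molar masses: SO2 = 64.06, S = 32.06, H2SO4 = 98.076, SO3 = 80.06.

n(S) = 399.1 / 32.06 = 12.449 mol.
Reaction (1): S→SO2 ratio 1:1 ⇒ n(SO2) = 12.449 mol.
Reaction (2): SO2→SO3 ratio 2:2 ⇒ n(SO3) = 12.449 mol.
Reaction (3): SO3→H2SO4 ratio 1:1 ⇒ n(H2SO4) = 12.449 mol.
Mass of H2SO4 = 12.449 × 98.076 = 1220.9 g.

1221 g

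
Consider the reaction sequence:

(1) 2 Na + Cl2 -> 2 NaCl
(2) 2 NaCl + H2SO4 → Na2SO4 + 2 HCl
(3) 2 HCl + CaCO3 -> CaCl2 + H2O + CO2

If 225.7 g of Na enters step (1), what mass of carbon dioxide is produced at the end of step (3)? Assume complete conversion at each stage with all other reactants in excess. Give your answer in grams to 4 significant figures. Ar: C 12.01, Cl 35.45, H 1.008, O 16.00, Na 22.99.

216.0 g

M(Na) = 22.99 g/mol.
M(CO2) = 12.01 + 2(16.00) = 44.01 g/mol.
n(Na) = 225.7 / 22.99 = 9.8173 mol.
Reaction (1): Na→NaCl ratio 2:2 ⇒ n(NaCl) = 9.8173 mol.
Reaction (2): NaCl→HCl ratio 2:2 ⇒ n(HCl) = 9.8173 mol.
Reaction (3): HCl→CO2 ratio 2:1 ⇒ n(CO2) = 4.9087 mol.
Mass of CO2 = 4.9087 × 44.01 = 216.03 g.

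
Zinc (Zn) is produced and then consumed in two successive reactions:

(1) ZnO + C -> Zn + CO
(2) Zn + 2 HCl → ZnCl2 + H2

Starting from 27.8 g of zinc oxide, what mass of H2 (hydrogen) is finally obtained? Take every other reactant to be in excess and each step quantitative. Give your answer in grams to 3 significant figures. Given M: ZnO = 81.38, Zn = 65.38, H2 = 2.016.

0.689 g

n(ZnO) = 27.80 / 81.38 = 0.3416 mol.
Step 1 gives a 1:1 ratio of ZnO to Zn, so n(Zn) = 0.3416 mol.
In step 2 the Zn:H2 ratio is 1:1, so n(H2) = 0.3416 mol.
Mass of H2 = 0.3416 × 2.016 = 0.6887 g.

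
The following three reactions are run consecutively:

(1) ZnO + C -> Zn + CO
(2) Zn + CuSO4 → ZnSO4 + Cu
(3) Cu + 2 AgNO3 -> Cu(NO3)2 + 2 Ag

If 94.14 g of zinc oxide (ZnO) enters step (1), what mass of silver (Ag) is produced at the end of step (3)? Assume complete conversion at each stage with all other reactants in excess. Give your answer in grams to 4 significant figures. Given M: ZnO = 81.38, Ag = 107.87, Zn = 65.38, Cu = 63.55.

249.6 g

n(ZnO) = 94.14 / 81.38 = 1.1568 mol.
Reaction (1): ZnO→Zn ratio 1:1 ⇒ n(Zn) = 1.1568 mol.
Reaction (2): Zn→Cu ratio 1:1 ⇒ n(Cu) = 1.1568 mol.
Reaction (3): Cu→Ag ratio 1:2 ⇒ n(Ag) = 2.3136 mol.
Mass of Ag = 2.3136 × 107.87 = 249.57 g.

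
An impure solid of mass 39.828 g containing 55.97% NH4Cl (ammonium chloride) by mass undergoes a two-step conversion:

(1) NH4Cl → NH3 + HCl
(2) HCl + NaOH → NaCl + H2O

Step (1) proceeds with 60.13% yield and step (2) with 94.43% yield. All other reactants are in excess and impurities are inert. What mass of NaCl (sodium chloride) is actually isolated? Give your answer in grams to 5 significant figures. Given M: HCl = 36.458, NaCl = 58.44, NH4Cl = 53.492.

13.828 g

Pure NH4Cl = 39.828 × 0.5597 = 22.2917 g.
n(NH4Cl) = 22.2917 / 53.492 = 0.416730 mol.
Step 1 (NH4Cl:HCl = 1:1): theoretical n(HCl) = 0.416730 mol; at 60.13% yield, n(HCl) = 0.250580 mol.
Step 2 (HCl:NaCl = 1:1): theoretical n(NaCl) = 0.250580 mol, so theoretical mass = 0.250580 × 58.44 = 14.6439 g.
At 94.43% yield, actual mass of NaCl = 14.6439 × 0.9443 = 13.8282 g.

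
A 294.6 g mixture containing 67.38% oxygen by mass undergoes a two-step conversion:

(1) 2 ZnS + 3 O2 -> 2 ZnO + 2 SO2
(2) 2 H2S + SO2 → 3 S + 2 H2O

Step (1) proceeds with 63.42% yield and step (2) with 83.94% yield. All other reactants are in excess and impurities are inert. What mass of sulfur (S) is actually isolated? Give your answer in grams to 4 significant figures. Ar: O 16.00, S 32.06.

211.7 g

Pure O2 = 294.6 × 0.6738 = 198.50 g.
M(O2) = 2(16.00) = 32.00 g/mol.
M(S) = 32.06 g/mol.
n(O2) = 198.50 / 32.00 = 6.2032 mol.
Step 1 (O2:SO2 = 3:2): theoretical n(SO2) = 4.1354 mol; at 63.42% yield, n(SO2) = 2.6227 mol.
Step 2 (SO2:S = 1:3): theoretical n(S) = 7.8681 mol, so theoretical mass = 7.8681 × 32.06 = 252.25 g.
At 83.94% yield, actual mass of S = 252.25 × 0.8394 = 211.74 g.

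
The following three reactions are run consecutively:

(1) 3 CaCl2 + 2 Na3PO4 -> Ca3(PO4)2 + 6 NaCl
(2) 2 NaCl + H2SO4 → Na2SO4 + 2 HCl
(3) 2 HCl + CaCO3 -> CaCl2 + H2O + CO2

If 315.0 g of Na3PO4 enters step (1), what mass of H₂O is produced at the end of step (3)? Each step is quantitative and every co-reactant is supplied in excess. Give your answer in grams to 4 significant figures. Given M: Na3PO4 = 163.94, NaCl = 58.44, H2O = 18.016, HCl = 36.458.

n(Na3PO4) = 315.0 / 163.94 = 1.9214 mol.
Reaction (1): Na3PO4→NaCl ratio 2:6 ⇒ n(NaCl) = 5.7643 mol.
Reaction (2): NaCl→HCl ratio 2:2 ⇒ n(HCl) = 5.7643 mol.
Reaction (3): HCl→H2O ratio 2:1 ⇒ n(H2O) = 2.8822 mol.
Mass of H2O = 2.8822 × 18.016 = 51.925 g.

51.92 g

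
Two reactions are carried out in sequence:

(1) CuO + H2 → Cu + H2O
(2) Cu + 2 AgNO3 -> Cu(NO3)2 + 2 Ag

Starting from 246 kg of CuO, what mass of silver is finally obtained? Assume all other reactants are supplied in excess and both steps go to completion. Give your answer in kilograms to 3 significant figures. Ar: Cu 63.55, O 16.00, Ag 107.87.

667 kg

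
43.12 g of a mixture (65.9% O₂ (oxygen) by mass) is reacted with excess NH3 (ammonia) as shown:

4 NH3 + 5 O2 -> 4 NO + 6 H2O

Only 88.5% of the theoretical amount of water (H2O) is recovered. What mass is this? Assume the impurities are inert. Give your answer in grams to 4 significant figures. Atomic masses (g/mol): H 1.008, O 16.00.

Pure O2 available = 43.12 g × 0.659 = 28.416 g.
M(O2) = 2(16.00) = 32.00 g/mol.
M(H2O) = 2(1.008) + 16.00 = 18.016 g/mol.
n(O2) = 28.416 g / 32.00 g/mol = 0.88800 mol.
From the equation the O2:H2O mole ratio is 5:6, so n(H2O) = 0.88800 × 6/5 = 1.0656 mol.
Mass of H2O = 1.0656 mol × 18.016 g/mol = 19.198 g.
Actual mass collected = 19.198 g × 0.885 = 16.990 g.

16.99 g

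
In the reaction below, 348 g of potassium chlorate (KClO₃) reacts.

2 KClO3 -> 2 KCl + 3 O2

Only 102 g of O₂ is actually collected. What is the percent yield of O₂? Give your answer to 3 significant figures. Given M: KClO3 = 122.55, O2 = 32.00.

74.8 %

n(KClO3) = 348.0 g / 122.55 g/mol = 2.840 mol.
From the equation the KClO3:O2 mole ratio is 2:3, so n(O2) = 2.840 × 3/2 = 4.259 mol.
Mass of O2 = 4.259 mol × 32.00 g/mol = 136.3 g.
This is the theoretical yield. Percent yield = 102 g / 136.3 g × 100% = 74.83%.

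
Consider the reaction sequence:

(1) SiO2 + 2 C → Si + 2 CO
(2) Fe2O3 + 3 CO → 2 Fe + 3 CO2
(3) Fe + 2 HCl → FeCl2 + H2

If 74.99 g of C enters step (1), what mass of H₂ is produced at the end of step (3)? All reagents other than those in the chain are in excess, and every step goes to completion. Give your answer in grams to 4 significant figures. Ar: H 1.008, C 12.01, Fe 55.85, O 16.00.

8.392 g

M(C) = 12.01 g/mol.
M(H2) = 2(1.008) = 2.016 g/mol.
n(C) = 74.99 / 12.01 = 6.2440 mol.
Reaction (1): C→CO ratio 2:2 ⇒ n(CO) = 6.2440 mol.
Reaction (2): CO→Fe ratio 3:2 ⇒ n(Fe) = 4.1626 mol.
Reaction (3): Fe→H2 ratio 1:1 ⇒ n(H2) = 4.1626 mol.
Mass of H2 = 4.1626 × 2.016 = 8.3919 g.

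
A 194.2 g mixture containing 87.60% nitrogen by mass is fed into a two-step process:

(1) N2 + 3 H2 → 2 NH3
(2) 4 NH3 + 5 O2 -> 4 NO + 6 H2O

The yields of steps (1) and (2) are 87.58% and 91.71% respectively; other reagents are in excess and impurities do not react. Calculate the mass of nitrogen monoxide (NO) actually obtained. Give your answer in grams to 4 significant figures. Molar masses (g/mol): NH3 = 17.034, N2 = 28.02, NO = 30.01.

292.7 g

Pure N2 = 194.2 × 0.8760 = 170.12 g.
n(N2) = 170.12 / 28.02 = 6.0713 mol.
Step 1 (N2:NH3 = 1:2): theoretical n(NH3) = 12.143 mol; at 87.58% yield, n(NH3) = 10.635 mol.
Step 2 (NH3:NO = 4:4): theoretical n(NO) = 10.635 mol, so theoretical mass = 10.635 × 30.01 = 319.14 g.
At 91.71% yield, actual mass of NO = 319.14 × 0.9171 = 292.69 g.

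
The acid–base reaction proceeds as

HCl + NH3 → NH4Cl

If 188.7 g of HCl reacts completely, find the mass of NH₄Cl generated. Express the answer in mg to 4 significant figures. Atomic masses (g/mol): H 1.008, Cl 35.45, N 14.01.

M(HCl) = 1.008 + 35.45 = 36.458 g/mol.
M(NH4Cl) = 14.01 + 4(1.008) + 35.45 = 53.492 g/mol.
n(HCl) = 188.70 g / 36.458 g/mol = 5.1758 mol.
From the equation the HCl:NH4Cl mole ratio is 1:1, so n(NH4Cl) = 5.1758 × 1/1 = 5.1758 mol.
Mass of NH4Cl = 5.1758 mol × 53.492 g/mol = 276.86 g.
Converting to mg: 276.86 g = 276900 mg.

276900 mg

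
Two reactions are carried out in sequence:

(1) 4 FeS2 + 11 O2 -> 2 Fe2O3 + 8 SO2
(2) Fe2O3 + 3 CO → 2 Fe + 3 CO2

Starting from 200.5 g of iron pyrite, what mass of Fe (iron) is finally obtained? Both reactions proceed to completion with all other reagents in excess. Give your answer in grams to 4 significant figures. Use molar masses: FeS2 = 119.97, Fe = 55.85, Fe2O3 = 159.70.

n(FeS2) = 200.50 / 119.97 = 1.6713 mol.
Step 1 gives a 4:2 ratio of FeS2 to Fe2O3, so n(Fe2O3) = 0.83563 mol.
In step 2 the Fe2O3:Fe ratio is 1:2, so n(Fe) = 1.6713 mol.
Mass of Fe = 1.6713 × 55.85 = 93.339 g.

93.34 g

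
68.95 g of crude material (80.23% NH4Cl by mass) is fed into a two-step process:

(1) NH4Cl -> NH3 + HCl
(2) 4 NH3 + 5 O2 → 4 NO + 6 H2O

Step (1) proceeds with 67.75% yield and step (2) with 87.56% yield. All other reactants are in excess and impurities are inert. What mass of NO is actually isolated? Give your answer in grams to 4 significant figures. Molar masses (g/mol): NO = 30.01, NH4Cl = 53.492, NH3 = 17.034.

18.41 g

Pure NH4Cl = 68.95 × 0.8023 = 55.319 g.
n(NH4Cl) = 55.319 / 53.492 = 1.0341 mol.
Step 1 (NH4Cl:NH3 = 1:1): theoretical n(NH3) = 1.0341 mol; at 67.75% yield, n(NH3) = 0.70063 mol.
Step 2 (NH3:NO = 4:4): theoretical n(NO) = 0.70063 mol, so theoretical mass = 0.70063 × 30.01 = 21.026 g.
At 87.56% yield, actual mass of NO = 21.026 × 0.8756 = 18.410 g.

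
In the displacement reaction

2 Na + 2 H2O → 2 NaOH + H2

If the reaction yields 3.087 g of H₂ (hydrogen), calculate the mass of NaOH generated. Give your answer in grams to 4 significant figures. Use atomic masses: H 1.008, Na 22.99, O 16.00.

M(H2) = 2(1.008) = 2.016 g/mol.
M(NaOH) = 22.99 + 16.00 + 1.008 = 39.998 g/mol.
n(H2) = 3.0870 g / 2.016 g/mol = 1.5312 mol.
From the equation the H2:NaOH mole ratio is 1:2, so n(NaOH) = 1.5312 × 2/1 = 3.0625 mol.
Mass of NaOH = 3.0625 mol × 39.998 g/mol = 122.49 g.

122.5 g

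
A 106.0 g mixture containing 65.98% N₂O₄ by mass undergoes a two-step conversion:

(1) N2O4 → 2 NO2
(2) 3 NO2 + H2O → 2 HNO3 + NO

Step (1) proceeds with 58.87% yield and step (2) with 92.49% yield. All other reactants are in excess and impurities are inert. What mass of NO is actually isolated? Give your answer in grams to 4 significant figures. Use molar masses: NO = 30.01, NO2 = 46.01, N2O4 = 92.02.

Pure N2O4 = 106.0 × 0.6598 = 69.939 g.
n(N2O4) = 69.939 / 92.02 = 0.76004 mol.
Step 1 (N2O4:NO2 = 1:2): theoretical n(NO2) = 1.5201 mol; at 58.87% yield, n(NO2) = 0.89487 mol.
Step 2 (NO2:NO = 3:1): theoretical n(NO) = 0.29829 mol, so theoretical mass = 0.29829 × 30.01 = 8.9517 g.
At 92.49% yield, actual mass of NO = 8.9517 × 0.9249 = 8.2794 g.

8.279 g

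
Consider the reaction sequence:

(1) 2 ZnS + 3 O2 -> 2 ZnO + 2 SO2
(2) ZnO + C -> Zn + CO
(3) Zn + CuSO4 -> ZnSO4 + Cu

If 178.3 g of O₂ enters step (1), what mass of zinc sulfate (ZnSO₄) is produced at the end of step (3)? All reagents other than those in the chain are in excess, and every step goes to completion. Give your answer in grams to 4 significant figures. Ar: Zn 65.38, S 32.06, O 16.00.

M(O2) = 2(16.00) = 32.00 g/mol.
M(ZnSO4) = 65.38 + 32.06 + 4(16.00) = 161.44 g/mol.
n(O2) = 178.3 / 32.00 = 5.5719 mol.
Reaction (1): O2→ZnO ratio 3:2 ⇒ n(ZnO) = 3.7146 mol.
Reaction (2): ZnO→Zn ratio 1:1 ⇒ n(Zn) = 3.7146 mol.
Reaction (3): Zn→ZnSO4 ratio 1:1 ⇒ n(ZnSO4) = 3.7146 mol.
Mass of ZnSO4 = 3.7146 × 161.44 = 599.68 g.

599.7 g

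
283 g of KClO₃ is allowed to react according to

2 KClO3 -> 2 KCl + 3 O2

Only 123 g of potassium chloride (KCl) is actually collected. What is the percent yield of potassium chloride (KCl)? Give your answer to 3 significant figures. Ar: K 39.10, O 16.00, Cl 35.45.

M(KClO3) = 39.10 + 35.45 + 3(16.00) = 122.55 g/mol.
M(KCl) = 39.10 + 35.45 = 74.55 g/mol.
n(KClO3) = 283.0 g / 122.55 g/mol = 2.309 mol.
From the equation the KClO3:KCl mole ratio is 2:2, so n(KCl) = 2.309 × 2/2 = 2.309 mol.
Mass of KCl = 2.309 mol × 74.55 g/mol = 172.2 g.
This is the theoretical yield. Percent yield = 123 g / 172.2 g × 100% = 71.45%.

71.4 %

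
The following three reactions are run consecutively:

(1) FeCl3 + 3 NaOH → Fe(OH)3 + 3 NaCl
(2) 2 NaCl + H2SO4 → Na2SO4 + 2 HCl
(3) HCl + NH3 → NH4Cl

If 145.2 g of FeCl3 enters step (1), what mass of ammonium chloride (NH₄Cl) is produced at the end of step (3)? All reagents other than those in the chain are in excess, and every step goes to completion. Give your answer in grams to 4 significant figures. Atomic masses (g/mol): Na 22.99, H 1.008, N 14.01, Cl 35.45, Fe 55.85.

M(FeCl3) = 55.85 + 3(35.45) = 162.20 g/mol.
M(NH4Cl) = 14.01 + 4(1.008) + 35.45 = 53.492 g/mol.
n(FeCl3) = 145.2 / 162.20 = 0.89519 mol.
Reaction (1): FeCl3→NaCl ratio 1:3 ⇒ n(NaCl) = 2.6856 mol.
Reaction (2): NaCl→HCl ratio 2:2 ⇒ n(HCl) = 2.6856 mol.
Reaction (3): HCl→NH4Cl ratio 1:1 ⇒ n(NH4Cl) = 2.6856 mol.
Mass of NH4Cl = 2.6856 × 53.492 = 143.66 g.

143.7 g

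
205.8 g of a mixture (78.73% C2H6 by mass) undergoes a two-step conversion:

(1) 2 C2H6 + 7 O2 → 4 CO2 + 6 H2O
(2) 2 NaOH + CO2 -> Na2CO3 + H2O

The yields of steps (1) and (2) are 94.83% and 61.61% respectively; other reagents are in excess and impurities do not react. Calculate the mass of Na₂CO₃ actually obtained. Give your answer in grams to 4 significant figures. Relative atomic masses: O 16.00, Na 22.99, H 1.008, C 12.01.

Pure C2H6 = 205.8 × 0.7873 = 162.03 g.
M(C2H6) = 2(12.01) + 6(1.008) = 30.068 g/mol.
M(Na2CO3) = 2(22.99) + 12.01 + 3(16.00) = 105.99 g/mol.
n(C2H6) = 162.03 / 30.068 = 5.3887 mol.
Step 1 (C2H6:CO2 = 2:4): theoretical n(CO2) = 10.777 mol; at 94.83% yield, n(CO2) = 10.220 mol.
Step 2 (CO2:Na2CO3 = 1:1): theoretical n(Na2CO3) = 10.220 mol, so theoretical mass = 10.220 × 105.99 = 1083.2 g.
At 61.61% yield, actual mass of Na2CO3 = 1083.2 × 0.6161 = 667.38 g.

667.4 g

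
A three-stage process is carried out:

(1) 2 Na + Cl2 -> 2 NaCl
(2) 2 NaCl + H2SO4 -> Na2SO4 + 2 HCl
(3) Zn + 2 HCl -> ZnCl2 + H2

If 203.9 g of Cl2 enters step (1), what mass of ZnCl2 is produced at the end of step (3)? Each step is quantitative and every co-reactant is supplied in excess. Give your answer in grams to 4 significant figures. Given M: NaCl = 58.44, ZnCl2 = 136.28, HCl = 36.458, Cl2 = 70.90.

391.9 g

n(Cl2) = 203.9 / 70.90 = 2.8759 mol.
Reaction (1): Cl2→NaCl ratio 1:2 ⇒ n(NaCl) = 5.7518 mol.
Reaction (2): NaCl→HCl ratio 2:2 ⇒ n(HCl) = 5.7518 mol.
Reaction (3): HCl→ZnCl2 ratio 2:1 ⇒ n(ZnCl2) = 2.8759 mol.
Mass of ZnCl2 = 2.8759 × 136.28 = 391.93 g.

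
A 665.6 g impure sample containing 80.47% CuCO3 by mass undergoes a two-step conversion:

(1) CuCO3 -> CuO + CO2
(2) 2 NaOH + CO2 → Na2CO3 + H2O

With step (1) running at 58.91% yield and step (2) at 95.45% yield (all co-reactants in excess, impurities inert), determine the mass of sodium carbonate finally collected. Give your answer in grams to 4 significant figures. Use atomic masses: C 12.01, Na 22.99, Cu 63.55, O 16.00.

Pure CuCO3 = 665.6 × 0.8047 = 535.61 g.
M(CuCO3) = 63.55 + 12.01 + 3(16.00) = 123.56 g/mol.
M(Na2CO3) = 2(22.99) + 12.01 + 3(16.00) = 105.99 g/mol.
n(CuCO3) = 535.61 / 123.56 = 4.3348 mol.
Step 1 (CuCO3:CO2 = 1:1): theoretical n(CO2) = 4.3348 mol; at 58.91% yield, n(CO2) = 2.5536 mol.
Step 2 (CO2:Na2CO3 = 1:1): theoretical n(Na2CO3) = 2.5536 mol, so theoretical mass = 2.5536 × 105.99 = 270.66 g.
At 95.45% yield, actual mass of Na2CO3 = 270.66 × 0.9545 = 258.34 g.

258.3 g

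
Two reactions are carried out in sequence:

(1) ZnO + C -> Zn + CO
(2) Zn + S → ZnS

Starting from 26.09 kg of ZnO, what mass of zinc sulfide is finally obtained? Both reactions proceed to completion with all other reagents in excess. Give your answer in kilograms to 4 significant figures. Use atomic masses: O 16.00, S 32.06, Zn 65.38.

31.24 kg

M(ZnO) = 65.38 + 16.00 = 81.38 g/mol.
M(ZnS) = 65.38 + 32.06 = 97.44 g/mol.
26.09 kg = 26090 g.
n(ZnO) = 26090 / 81.38 = 320.59 mol.
Step 1 gives a 1:1 ratio of ZnO to Zn, so n(Zn) = 320.59 mol.
In step 2 the Zn:ZnS ratio is 1:1, so n(ZnS) = 320.59 mol.
Mass of ZnS = 320.59 × 97.44 = 31239 g = 31.24 kg.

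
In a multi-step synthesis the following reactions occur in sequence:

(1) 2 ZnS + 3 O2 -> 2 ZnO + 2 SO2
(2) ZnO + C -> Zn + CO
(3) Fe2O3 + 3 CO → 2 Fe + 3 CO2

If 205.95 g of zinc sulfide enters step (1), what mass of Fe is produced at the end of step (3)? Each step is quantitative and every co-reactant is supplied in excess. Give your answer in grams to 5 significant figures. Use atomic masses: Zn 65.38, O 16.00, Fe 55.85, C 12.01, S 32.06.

78.697 g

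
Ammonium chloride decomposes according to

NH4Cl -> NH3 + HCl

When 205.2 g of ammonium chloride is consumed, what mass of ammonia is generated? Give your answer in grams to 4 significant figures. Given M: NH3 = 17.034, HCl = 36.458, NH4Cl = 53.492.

n(NH4Cl) = 205.20 g / 53.492 g/mol = 3.8361 mol.
From the equation the NH4Cl:NH3 mole ratio is 1:1, so n(NH3) = 3.8361 × 1/1 = 3.8361 mol.
Mass of NH3 = 3.8361 mol × 17.034 g/mol = 65.344 g.

65.34 g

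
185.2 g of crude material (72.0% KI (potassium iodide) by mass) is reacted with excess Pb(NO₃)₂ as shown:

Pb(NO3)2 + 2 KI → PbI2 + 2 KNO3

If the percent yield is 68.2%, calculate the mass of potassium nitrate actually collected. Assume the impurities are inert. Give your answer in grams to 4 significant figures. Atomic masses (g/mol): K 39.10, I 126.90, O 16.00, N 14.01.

Pure KI available = 185.2 g × 0.720 = 133.34 g.
M(KI) = 39.10 + 126.90 = 166.00 g/mol.
M(KNO3) = 39.10 + 14.01 + 3(16.00) = 101.11 g/mol.
n(KI) = 133.34 g / 166.00 g/mol = 0.80328 mol.
From the equation the KI:KNO3 mole ratio is 2:2, so n(KNO3) = 0.80328 × 2/2 = 0.80328 mol.
Mass of KNO3 = 0.80328 mol × 101.11 g/mol = 81.219 g.
Actual mass collected = 81.219 g × 0.682 = 55.392 g.

55.39 g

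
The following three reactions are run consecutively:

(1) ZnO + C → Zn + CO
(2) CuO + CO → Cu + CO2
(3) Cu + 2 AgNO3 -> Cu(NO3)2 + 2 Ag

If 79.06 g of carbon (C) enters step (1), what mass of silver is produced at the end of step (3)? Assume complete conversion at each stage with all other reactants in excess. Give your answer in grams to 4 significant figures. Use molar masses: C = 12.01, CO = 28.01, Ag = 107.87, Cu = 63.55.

n(C) = 79.06 / 12.01 = 6.5828 mol.
Reaction (1): C→CO ratio 1:1 ⇒ n(CO) = 6.5828 mol.
Reaction (2): CO→Cu ratio 1:1 ⇒ n(Cu) = 6.5828 mol.
Reaction (3): Cu→Ag ratio 1:2 ⇒ n(Ag) = 13.166 mol.
Mass of Ag = 13.166 × 107.87 = 1420.2 g.

1420 g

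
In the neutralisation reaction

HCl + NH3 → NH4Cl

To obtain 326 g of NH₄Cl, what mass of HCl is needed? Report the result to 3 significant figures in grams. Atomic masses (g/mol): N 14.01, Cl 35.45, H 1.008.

222 g

M(NH4Cl) = 14.01 + 4(1.008) + 35.45 = 53.492 g/mol.
M(HCl) = 1.008 + 35.45 = 36.458 g/mol.
n(NH4Cl) = 326.0 g / 53.492 g/mol = 6.094 mol.
From the equation the NH4Cl:HCl mole ratio is 1:1, so n(HCl) = 6.094 × 1/1 = 6.094 mol.
Mass of HCl = 6.094 mol × 36.458 g/mol = 222.2 g.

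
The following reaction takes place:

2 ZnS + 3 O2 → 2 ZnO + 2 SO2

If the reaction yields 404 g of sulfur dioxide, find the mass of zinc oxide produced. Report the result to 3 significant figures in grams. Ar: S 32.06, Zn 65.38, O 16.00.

M(SO2) = 32.06 + 2(16.00) = 64.06 g/mol.
M(ZnO) = 65.38 + 16.00 = 81.38 g/mol.
n(SO2) = 404.0 g / 64.06 g/mol = 6.307 mol.
From the equation the SO2:ZnO mole ratio is 2:2, so n(ZnO) = 6.307 × 2/2 = 6.307 mol.
Mass of ZnO = 6.307 mol × 81.38 g/mol = 513.2 g.

513 g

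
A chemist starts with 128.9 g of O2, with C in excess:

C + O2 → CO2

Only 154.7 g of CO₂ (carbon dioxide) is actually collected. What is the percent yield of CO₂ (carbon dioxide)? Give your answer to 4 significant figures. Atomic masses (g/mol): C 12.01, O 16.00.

87.26 %

M(O2) = 2(16.00) = 32.00 g/mol.
M(CO2) = 12.01 + 2(16.00) = 44.01 g/mol.
n(O2) = 128.90 g / 32.00 g/mol = 4.0281 mol.
From the equation the O2:CO2 mole ratio is 1:1, so n(CO2) = 4.0281 × 1/1 = 4.0281 mol.
Mass of CO2 = 4.0281 mol × 44.01 g/mol = 177.28 g.
This is the theoretical yield. Percent yield = 154.7 g / 177.28 g × 100% = 87.264%.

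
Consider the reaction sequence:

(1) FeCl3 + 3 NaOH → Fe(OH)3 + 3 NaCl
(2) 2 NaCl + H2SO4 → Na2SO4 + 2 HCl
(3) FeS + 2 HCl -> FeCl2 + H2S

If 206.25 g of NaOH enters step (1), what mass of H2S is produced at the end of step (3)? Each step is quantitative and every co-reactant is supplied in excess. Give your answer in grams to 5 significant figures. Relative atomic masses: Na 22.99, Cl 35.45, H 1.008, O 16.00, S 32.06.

87.857 g

M(NaOH) = 22.99 + 16.00 + 1.008 = 39.998 g/mol.
M(H2S) = 2(1.008) + 32.06 = 34.076 g/mol.
n(NaOH) = 206.25 / 39.998 = 5.15651 mol.
Reaction (1): NaOH→NaCl ratio 3:3 ⇒ n(NaCl) = 5.15651 mol.
Reaction (2): NaCl→HCl ratio 2:2 ⇒ n(HCl) = 5.15651 mol.
Reaction (3): HCl→H2S ratio 2:1 ⇒ n(H2S) = 2.57825 mol.
Mass of H2S = 2.57825 × 34.076 = 87.8566 g.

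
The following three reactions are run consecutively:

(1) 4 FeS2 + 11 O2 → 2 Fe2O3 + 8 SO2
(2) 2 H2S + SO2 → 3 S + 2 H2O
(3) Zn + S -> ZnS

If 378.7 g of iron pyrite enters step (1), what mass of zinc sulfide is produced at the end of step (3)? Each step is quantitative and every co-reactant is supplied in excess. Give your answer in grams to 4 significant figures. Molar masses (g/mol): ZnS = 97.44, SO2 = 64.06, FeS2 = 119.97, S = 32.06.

n(FeS2) = 378.7 / 119.97 = 3.1566 mol.
Reaction (1): FeS2→SO2 ratio 4:8 ⇒ n(SO2) = 6.3132 mol.
Reaction (2): SO2→S ratio 1:3 ⇒ n(S) = 18.940 mol.
Reaction (3): S→ZnS ratio 1:1 ⇒ n(ZnS) = 18.940 mol.
Mass of ZnS = 18.940 × 97.44 = 1845.5 g.

1845 g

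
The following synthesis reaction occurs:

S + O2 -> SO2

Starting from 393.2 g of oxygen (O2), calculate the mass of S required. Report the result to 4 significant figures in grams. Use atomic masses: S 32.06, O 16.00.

393.9 g

M(O2) = 2(16.00) = 32.00 g/mol.
M(S) = 32.06 g/mol.
n(O2) = 393.20 g / 32.00 g/mol = 12.287 mol.
From the equation the O2:S mole ratio is 1:1, so n(S) = 12.287 × 1/1 = 12.287 mol.
Mass of S = 12.287 mol × 32.06 g/mol = 393.94 g.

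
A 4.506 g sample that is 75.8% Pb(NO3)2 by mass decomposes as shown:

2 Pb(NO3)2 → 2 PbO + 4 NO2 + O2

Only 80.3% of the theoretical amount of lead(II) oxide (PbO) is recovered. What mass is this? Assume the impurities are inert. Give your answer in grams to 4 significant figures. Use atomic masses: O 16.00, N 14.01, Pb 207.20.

1.848 g

Pure Pb(NO3)2 available = 4.506 g × 0.758 = 3.4155 g.
M(Pb(NO3)2) = 207.20 + 2(14.01) + 6(16.00) = 331.22 g/mol.
M(PbO) = 207.20 + 16.00 = 223.20 g/mol.
n(Pb(NO3)2) = 3.4155 g / 331.22 g/mol = 0.010312 mol.
From the equation the Pb(NO3)2:PbO mole ratio is 2:2, so n(PbO) = 0.010312 × 2/2 = 0.010312 mol.
Mass of PbO = 0.010312 mol × 223.20 g/mol = 2.3016 g.
Actual mass collected = 2.3016 g × 0.803 = 1.8482 g.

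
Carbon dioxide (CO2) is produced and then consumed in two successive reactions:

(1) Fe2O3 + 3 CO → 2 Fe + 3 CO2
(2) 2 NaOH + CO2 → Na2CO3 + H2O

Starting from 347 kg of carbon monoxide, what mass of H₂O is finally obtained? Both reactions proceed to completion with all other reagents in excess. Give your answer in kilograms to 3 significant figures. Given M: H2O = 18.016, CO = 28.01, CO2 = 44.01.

347 kg = 347000 g.
n(CO) = 347000 / 28.01 = 12390 mol.
Step 1 gives a 3:3 ratio of CO to CO2, so n(CO2) = 12390 mol.
In step 2 the CO2:H2O ratio is 1:1, so n(H2O) = 12390 mol.
Mass of H2O = 12390 × 18.016 = 223200 g = 223 kg.

223 kg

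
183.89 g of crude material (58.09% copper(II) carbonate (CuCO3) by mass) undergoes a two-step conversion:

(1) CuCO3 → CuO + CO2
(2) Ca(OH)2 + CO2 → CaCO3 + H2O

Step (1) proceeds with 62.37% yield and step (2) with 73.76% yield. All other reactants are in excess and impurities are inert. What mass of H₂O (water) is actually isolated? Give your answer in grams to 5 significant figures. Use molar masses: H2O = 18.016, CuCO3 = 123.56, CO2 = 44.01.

Pure CuCO3 = 183.89 × 0.5809 = 106.822 g.
n(CuCO3) = 106.822 / 123.56 = 0.864533 mol.
Step 1 (CuCO3:CO2 = 1:1): theoretical n(CO2) = 0.864533 mol; at 62.37% yield, n(CO2) = 0.539209 mol.
Step 2 (CO2:H2O = 1:1): theoretical n(H2O) = 0.539209 mol, so theoretical mass = 0.539209 × 18.016 = 9.71439 g.
At 73.76% yield, actual mass of H2O = 9.71439 × 0.7376 = 7.16534 g.

7.1653 g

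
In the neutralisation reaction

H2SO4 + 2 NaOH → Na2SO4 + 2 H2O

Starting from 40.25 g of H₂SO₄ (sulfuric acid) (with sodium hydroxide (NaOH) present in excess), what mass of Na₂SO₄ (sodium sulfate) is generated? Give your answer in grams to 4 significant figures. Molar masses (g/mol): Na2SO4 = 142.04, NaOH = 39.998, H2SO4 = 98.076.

58.29 g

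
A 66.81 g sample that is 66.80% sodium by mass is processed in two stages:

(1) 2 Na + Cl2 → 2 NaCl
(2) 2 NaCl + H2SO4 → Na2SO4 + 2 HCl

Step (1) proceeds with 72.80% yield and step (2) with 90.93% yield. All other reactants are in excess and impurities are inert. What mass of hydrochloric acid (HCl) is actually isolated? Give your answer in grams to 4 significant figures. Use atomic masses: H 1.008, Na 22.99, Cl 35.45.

46.85 g

Pure Na = 66.81 × 0.6680 = 44.629 g.
M(Na) = 22.99 g/mol.
M(HCl) = 1.008 + 35.45 = 36.458 g/mol.
n(Na) = 44.629 / 22.99 = 1.9412 mol.
Step 1 (Na:NaCl = 2:2): theoretical n(NaCl) = 1.9412 mol; at 72.80% yield, n(NaCl) = 1.4132 mol.
Step 2 (NaCl:HCl = 2:2): theoretical n(HCl) = 1.4132 mol, so theoretical mass = 1.4132 × 36.458 = 51.523 g.
At 90.93% yield, actual mass of HCl = 51.523 × 0.9093 = 46.850 g.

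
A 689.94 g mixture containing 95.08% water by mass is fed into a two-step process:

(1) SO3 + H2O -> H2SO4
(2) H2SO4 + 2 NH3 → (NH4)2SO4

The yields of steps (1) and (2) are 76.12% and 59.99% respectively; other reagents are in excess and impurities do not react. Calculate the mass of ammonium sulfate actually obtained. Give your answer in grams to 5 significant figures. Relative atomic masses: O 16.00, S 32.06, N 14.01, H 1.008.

2197.2 g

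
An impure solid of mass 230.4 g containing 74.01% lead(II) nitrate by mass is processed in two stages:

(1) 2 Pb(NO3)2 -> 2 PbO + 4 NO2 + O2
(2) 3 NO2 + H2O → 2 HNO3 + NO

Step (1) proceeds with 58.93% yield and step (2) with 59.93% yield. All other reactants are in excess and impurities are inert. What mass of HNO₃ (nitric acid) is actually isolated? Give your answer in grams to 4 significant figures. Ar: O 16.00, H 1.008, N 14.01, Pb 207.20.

15.28 g

Pure Pb(NO3)2 = 230.4 × 0.7401 = 170.52 g.
M(Pb(NO3)2) = 207.20 + 2(14.01) + 6(16.00) = 331.22 g/mol.
M(HNO3) = 1.008 + 14.01 + 3(16.00) = 63.018 g/mol.
n(Pb(NO3)2) = 170.52 / 331.22 = 0.51482 mol.
Step 1 (Pb(NO3)2:NO2 = 2:4): theoretical n(NO2) = 1.0296 mol; at 58.93% yield, n(NO2) = 0.60677 mol.
Step 2 (NO2:HNO3 = 3:2): theoretical n(HNO3) = 0.40451 mol, so theoretical mass = 0.40451 × 63.018 = 25.492 g.
At 59.93% yield, actual mass of HNO3 = 25.492 × 0.5993 = 15.277 g.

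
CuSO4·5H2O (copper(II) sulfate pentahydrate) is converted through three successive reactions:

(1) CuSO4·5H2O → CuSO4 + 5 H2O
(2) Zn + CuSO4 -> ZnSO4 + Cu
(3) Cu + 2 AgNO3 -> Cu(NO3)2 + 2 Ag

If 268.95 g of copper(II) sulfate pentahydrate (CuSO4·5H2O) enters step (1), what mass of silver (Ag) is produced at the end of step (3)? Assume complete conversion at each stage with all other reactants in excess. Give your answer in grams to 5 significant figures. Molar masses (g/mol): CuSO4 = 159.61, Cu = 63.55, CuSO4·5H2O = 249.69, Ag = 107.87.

232.38 g

n(CuSO4·5H2O) = 268.95 / 249.69 = 1.07714 mol.
Reaction (1): CuSO4·5H2O→CuSO4 ratio 1:1 ⇒ n(CuSO4) = 1.07714 mol.
Reaction (2): CuSO4→Cu ratio 1:1 ⇒ n(Cu) = 1.07714 mol.
Reaction (3): Cu→Ag ratio 1:2 ⇒ n(Ag) = 2.15427 mol.
Mass of Ag = 2.15427 × 107.87 = 232.381 g.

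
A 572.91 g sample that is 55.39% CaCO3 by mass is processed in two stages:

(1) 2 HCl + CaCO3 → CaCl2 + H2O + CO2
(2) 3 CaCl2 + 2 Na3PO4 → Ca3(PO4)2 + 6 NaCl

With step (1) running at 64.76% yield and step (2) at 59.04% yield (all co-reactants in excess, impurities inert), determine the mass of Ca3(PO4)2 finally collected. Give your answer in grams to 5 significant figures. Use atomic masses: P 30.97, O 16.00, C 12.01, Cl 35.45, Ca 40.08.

Pure CaCO3 = 572.91 × 0.5539 = 317.335 g.
M(CaCO3) = 40.08 + 12.01 + 3(16.00) = 100.09 g/mol.
M(Ca3(PO4)2) = 3(40.08) + 2(30.97) + 8(16.00) = 310.18 g/mol.
n(CaCO3) = 317.335 / 100.09 = 3.17050 mol.
Step 1 (CaCO3:CaCl2 = 1:1): theoretical n(CaCl2) = 3.17050 mol; at 64.76% yield, n(CaCl2) = 2.05321 mol.
Step 2 (CaCl2:Ca3(PO4)2 = 3:1): theoretical n(Ca3(PO4)2) = 0.684404 mol, so theoretical mass = 0.684404 × 310.18 = 212.288 g.
At 59.04% yield, actual mass of Ca3(PO4)2 = 212.288 × 0.5904 = 125.335 g.

125.34 g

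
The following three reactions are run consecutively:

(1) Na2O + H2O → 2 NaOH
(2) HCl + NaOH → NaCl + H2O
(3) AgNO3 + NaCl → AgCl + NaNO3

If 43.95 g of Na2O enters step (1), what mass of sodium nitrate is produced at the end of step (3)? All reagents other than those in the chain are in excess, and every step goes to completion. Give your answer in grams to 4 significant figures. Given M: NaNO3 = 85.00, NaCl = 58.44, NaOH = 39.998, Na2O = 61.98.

n(Na2O) = 43.95 / 61.98 = 0.70910 mol.
Reaction (1): Na2O→NaOH ratio 1:2 ⇒ n(NaOH) = 1.4182 mol.
Reaction (2): NaOH→NaCl ratio 1:1 ⇒ n(NaCl) = 1.4182 mol.
Reaction (3): NaCl→NaNO3 ratio 1:1 ⇒ n(NaNO3) = 1.4182 mol.
Mass of NaNO3 = 1.4182 × 85.00 = 120.55 g.

120.5 g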